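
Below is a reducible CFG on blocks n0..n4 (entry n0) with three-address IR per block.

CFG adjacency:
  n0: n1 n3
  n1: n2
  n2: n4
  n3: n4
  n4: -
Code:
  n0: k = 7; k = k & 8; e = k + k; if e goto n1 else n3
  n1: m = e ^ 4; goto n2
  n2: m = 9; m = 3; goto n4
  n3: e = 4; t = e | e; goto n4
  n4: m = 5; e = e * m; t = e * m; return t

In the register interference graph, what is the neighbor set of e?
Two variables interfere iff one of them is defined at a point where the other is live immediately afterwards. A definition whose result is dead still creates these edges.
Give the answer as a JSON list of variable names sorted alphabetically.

Answer: ["m", "t"]

Derivation:
def/use:
  n0: {e,k} / ∅
  n1: {m} / {e}
  n2: {m} / ∅
  n3: {e,t} / ∅
  n4: {e,m,t} / {e}

Liveness:
  n0 li=∅ lo={e}
  n1 li={e} lo={e}
  n2 li={e} lo={e}
  n3 li=∅ lo={e}
  n4 li={e} lo=∅

Interference:
  e — {m,t}
  k — ∅
  m — {e}
  t — {e}

N(e) = ["m", "t"]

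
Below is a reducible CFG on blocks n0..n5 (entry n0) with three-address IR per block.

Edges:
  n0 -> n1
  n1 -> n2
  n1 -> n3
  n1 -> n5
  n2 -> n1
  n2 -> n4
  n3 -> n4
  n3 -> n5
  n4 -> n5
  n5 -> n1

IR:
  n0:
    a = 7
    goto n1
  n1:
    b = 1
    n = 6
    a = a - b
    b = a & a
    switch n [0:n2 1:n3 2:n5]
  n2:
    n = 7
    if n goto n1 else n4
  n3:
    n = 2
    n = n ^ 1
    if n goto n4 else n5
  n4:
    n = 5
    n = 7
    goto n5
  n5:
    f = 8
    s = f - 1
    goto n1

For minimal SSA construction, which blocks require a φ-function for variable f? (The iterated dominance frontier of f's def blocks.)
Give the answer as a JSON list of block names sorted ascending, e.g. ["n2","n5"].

Answer: ["n1"]

Derivation:
idom tree: n1←n0 n2←n1 n3←n1 n4←n1 n5←n1
Dom∩ at merges:
  n1: preds {n0,n2,n5}: {n0} ∩ {n0,n1,n2} ∩ {n0,n1,n5} = {n0}; idom=n0
  n4: preds {n2,n3}: {n0,n1,n2} ∩ {n0,n1,n3} = {n0,n1}; idom=n1
  n5: preds {n1,n3,n4}: {n0,n1} ∩ {n0,n1,n3} ∩ {n0,n1,n4} = {n0,n1}; idom=n1

Frontier:
  join n1 pred n0: · stop@n0
  join n1 pred n2: n2→n1 stop@n0
  join n1 pred n5: n5→n1 stop@n0
  join n4 pred n2: n2 stop@n1
  join n4 pred n3: n3 stop@n1
  join n5 pred n1: · stop@n1
  join n5 pred n3: n3 stop@n1
  join n5 pred n4: n4 stop@n1
  n0: DF=∅
  n1: DF={n1}
  n2: DF={n1,n4}
  n3: DF={n4,n5}
  n4: DF={n5}
  n5: DF={n1}

φ for f: defs {n5}
  DF⁺ = {n1}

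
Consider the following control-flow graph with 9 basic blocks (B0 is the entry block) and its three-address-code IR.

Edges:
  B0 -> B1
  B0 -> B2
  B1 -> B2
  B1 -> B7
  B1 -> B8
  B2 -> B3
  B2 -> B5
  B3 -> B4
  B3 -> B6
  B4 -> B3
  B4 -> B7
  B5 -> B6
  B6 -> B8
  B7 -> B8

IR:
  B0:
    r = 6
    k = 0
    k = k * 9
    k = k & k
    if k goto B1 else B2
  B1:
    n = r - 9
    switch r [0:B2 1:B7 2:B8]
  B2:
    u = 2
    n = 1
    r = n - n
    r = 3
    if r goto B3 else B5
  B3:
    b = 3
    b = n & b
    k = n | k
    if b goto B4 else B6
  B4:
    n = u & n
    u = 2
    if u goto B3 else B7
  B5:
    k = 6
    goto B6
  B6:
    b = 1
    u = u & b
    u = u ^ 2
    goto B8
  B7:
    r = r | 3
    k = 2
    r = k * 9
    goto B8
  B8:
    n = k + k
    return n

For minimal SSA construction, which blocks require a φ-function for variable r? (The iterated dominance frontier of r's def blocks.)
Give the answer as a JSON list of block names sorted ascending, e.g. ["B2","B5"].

idom tree: B1←B0 B2←B0 B3←B2 B4←B3 B5←B2 B6←B2 B7←B0 B8←B0
Dom at joins:
  B2: preds {B0,B1}: {B0} ∩ {B0,B1} = {B0}; idom=B0
  B3: preds {B2,B4}: {B0,B2} ∩ {B0,B2,B3,B4} = {B0,B2}; idom=B2
  B6: preds {B3,B5}: {B0,B2,B3} ∩ {B0,B2,B5} = {B0,B2}; idom=B2
  B7: preds {B1,B4}: {B0,B1} ∩ {B0,B2,B3,B4} = {B0}; idom=B0
  B8: preds {B1,B6,B7}: {B0,B1} ∩ {B0,B2,B6} ∩ {B0,B7} = {B0}; idom=B0

Frontier:
  B2←B0: walk · to B0
  B2←B1: walk B1 to B0
  B3←B2: walk · to B2
  B3←B4: walk B4→B3 to B2
  B6←B3: walk B3 to B2
  B6←B5: walk B5 to B2
  B7←B1: walk B1 to B0
  B7←B4: walk B4→B3→B2 to B0
  B8←B1: walk B1 to B0
  B8←B6: walk B6→B2 to B0
  B8←B7: walk B7 to B0
  B0: DF=∅
  B1: DF={B2,B7,B8}
  B2: DF={B7,B8}
  B3: DF={B3,B6,B7}
  B4: DF={B3,B7}
  B5: DF={B6}
  B6: DF={B8}
  B7: DF={B8}
  B8: DF=∅

φ for r: defs {B0,B2,B7}
  DF⁺ = {B7,B8}

Answer: ["B7", "B8"]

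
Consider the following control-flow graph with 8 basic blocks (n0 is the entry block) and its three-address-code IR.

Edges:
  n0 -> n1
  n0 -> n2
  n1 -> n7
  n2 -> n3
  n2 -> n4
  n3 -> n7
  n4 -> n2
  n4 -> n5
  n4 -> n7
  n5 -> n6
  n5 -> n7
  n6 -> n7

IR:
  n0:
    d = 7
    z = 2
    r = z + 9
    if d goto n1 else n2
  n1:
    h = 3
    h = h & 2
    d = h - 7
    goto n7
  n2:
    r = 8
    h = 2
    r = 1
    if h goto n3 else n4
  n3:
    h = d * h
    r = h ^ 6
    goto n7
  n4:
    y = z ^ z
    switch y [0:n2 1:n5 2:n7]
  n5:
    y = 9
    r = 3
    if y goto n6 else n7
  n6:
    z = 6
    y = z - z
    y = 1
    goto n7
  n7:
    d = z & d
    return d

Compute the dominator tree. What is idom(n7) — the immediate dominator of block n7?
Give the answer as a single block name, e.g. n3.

idom tree: n1←n0 n2←n0 n3←n2 n4←n2 n5←n4 n6←n5 n7←n0
Join-block Dom:
  n2: preds {n0,n4}: {n0} ∩ {n0,n2,n4} = {n0}; idom=n0
  n7: preds {n1,n3,n4,n5,n6}: {n0,n1} ∩ {n0,n2,n3} ∩ {n0,n2,n4} ∩ {n0,n2,n4,n5} ∩ {n0,n2,n4,n5,n6} = {n0}; idom=n0

idom(n7) = n0

Answer: n0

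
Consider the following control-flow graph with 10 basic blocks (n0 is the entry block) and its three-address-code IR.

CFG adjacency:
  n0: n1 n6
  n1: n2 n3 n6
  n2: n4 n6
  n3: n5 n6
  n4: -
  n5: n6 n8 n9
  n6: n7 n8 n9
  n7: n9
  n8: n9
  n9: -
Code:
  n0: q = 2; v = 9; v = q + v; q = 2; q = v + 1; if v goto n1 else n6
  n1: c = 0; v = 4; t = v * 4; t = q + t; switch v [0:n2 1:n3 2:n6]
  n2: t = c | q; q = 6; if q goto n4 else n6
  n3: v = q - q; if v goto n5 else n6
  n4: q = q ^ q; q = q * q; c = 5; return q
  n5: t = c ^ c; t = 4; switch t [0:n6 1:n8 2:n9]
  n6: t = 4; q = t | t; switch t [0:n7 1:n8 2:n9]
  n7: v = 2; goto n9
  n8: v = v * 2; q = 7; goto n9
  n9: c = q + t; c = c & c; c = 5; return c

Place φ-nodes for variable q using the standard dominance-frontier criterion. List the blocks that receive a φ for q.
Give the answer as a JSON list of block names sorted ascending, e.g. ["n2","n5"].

Answer: ["n6", "n8", "n9"]

Analysis:
idom tree: n1←n0 n2←n1 n3←n1 n4←n2 n5←n3 n6←n0 n7←n6 n8←n0 n9←n0
Join-block Dom:
  n6: preds {n0,n1,n2,n3,n5}: {n0} ∩ {n0,n1} ∩ {n0,n1,n2} ∩ {n0,n1,n3} ∩ {n0,n1,n3,n5} = {n0}; idom=n0
  n8: preds {n5,n6}: {n0,n1,n3,n5} ∩ {n0,n6} = {n0}; idom=n0
  n9: preds {n5,n6,n7,n8}: {n0,n1,n3,n5} ∩ {n0,n6} ∩ {n0,n6,n7} ∩ {n0,n8} = {n0}; idom=n0

DF walk-up:
  join n6 pred n0: · stop@n0
  join n6 pred n1: n1 stop@n0
  join n6 pred n2: n2→n1 stop@n0
  join n6 pred n3: n3→n1 stop@n0
  join n6 pred n5: n5→n3→n1 stop@n0
  join n8 pred n5: n5→n3→n1 stop@n0
  join n8 pred n6: n6 stop@n0
  join n9 pred n5: n5→n3→n1 stop@n0
  join n9 pred n6: n6 stop@n0
  join n9 pred n7: n7→n6 stop@n0
  join n9 pred n8: n8 stop@n0
  n0: DF=∅
  n1: DF={n6,n8,n9}
  n2: DF={n6}
  n3: DF={n6,n8,n9}
  n4: DF=∅
  n5: DF={n6,n8,n9}
  n6: DF={n8,n9}
  n7: DF={n9}
  n8: DF={n9}
  n9: DF=∅

φ for q: defs {n0,n2,n4,n6,n8}
  DF⁺ = {n6,n8,n9}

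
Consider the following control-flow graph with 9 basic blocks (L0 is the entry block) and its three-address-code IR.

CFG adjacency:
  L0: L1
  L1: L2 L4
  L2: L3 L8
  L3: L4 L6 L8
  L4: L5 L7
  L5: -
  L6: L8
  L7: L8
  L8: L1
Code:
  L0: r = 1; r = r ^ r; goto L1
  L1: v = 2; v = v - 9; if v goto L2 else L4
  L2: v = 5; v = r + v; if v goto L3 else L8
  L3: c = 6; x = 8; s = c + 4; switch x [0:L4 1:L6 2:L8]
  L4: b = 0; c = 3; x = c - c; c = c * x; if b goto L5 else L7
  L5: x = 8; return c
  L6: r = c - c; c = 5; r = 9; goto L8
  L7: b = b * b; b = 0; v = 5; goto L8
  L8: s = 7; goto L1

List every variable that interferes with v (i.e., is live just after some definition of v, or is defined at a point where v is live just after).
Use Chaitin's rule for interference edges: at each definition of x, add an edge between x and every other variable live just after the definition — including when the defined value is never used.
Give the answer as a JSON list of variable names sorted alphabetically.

Block summaries:
  L0: def={r} ue=∅
  L1: def={v} ue=∅
  L2: def={v} ue={r}
  L3: def={c,s,x} ue=∅
  L4: def={b,c,x} ue=∅
  L5: def={x} ue={c}
  L6: def={c,r} ue={c}
  L7: def={b,v} ue={b}
  L8: def={s} ue=∅

Liveness:
  L0: in=∅ out={r}
  L1: in={r} out={r}
  L2: in={r} out={r}
  L3: in={r} out={c,r}
  L4: in={r} out={b,c,r}
  L5: in={c} out=∅
  L6: in={c} out={r}
  L7: in={b,r} out={r}
  L8: in={r} out={r}

Conflict graph:
  b — {c,r,x}
  c — {b,r,s,x}
  r — {b,c,s,v,x}
  s — {c,r,x}
  v — {r}
  x — {b,c,r,s}

N(v) = ["r"]

Answer: ["r"]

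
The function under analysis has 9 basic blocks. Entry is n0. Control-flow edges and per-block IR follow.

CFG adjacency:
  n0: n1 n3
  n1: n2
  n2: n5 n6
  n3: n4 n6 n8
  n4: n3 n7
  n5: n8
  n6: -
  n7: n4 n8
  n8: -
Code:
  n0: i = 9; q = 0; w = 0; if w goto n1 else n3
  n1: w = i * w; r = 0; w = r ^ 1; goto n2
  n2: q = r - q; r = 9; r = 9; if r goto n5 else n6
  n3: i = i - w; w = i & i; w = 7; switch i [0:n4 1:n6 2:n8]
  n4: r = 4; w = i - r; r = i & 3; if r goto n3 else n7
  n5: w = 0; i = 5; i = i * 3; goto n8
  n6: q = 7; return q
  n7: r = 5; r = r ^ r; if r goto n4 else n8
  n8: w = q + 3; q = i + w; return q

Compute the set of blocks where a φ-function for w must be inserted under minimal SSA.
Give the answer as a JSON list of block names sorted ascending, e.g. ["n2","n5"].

Answer: ["n3", "n4", "n6", "n8"]

Working:
idom tree: n1←n0 n2←n1 n3←n0 n4←n3 n5←n2 n6←n0 n7←n4 n8←n0
Join-block Dom:
  n3: preds {n0,n4}: {n0} ∩ {n0,n3,n4} = {n0}; idom=n0
  n4: preds {n3,n7}: {n0,n3} ∩ {n0,n3,n4,n7} = {n0,n3}; idom=n3
  n6: preds {n2,n3}: {n0,n1,n2} ∩ {n0,n3} = {n0}; idom=n0
  n8: preds {n3,n5,n7}: {n0,n3} ∩ {n0,n1,n2,n5} ∩ {n0,n3,n4,n7} = {n0}; idom=n0

DF walk-up:
  n3←n0: walk · to n0
  n3←n4: walk n4→n3 to n0
  n4←n3: walk · to n3
  n4←n7: walk n7→n4 to n3
  n6←n2: walk n2→n1 to n0
  n6←n3: walk n3 to n0
  n8←n3: walk n3 to n0
  n8←n5: walk n5→n2→n1 to n0
  n8←n7: walk n7→n4→n3 to n0
  n0 → ∅
  n1 → {n6,n8}
  n2 → {n6,n8}
  n3 → {n3,n6,n8}
  n4 → {n3,n4,n8}
  n5 → {n8}
  n6 → ∅
  n7 → {n4,n8}
  n8 → ∅

φ for w: defs {n0,n1,n3,n4,n5,n8}
  DF⁺ = {n3,n4,n6,n8}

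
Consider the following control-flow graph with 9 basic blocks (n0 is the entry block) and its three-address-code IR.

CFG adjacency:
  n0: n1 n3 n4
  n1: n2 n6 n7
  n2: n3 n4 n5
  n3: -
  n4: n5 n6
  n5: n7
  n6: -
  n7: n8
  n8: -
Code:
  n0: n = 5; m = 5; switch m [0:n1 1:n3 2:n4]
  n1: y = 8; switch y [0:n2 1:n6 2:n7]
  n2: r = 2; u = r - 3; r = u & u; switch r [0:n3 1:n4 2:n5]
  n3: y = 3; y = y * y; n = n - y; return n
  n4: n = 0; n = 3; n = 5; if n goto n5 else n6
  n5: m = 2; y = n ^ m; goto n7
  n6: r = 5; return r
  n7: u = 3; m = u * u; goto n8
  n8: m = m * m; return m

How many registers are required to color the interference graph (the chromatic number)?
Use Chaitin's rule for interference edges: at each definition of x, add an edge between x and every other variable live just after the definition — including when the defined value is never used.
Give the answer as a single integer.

Answer: 2

Analysis:
Block summaries:
  n0 def {m,n} use ∅
  n1 def {y} use ∅
  n2 def {r,u} use ∅
  n3 def {n,y} use {n}
  n4 def {n} use ∅
  n5 def {m,y} use {n}
  n6 def {r} use ∅
  n7 def {m,u} use ∅
  n8 def {m} use {m}

Liveness:
  n0: in=∅ out={n}
  n1: in={n} out={n}
  n2: in={n} out={n}
  n3: in={n} out=∅
  n4: in=∅ out={n}
  n5: in={n} out=∅
  n6: in=∅ out=∅
  n7: in=∅ out={m}
  n8: in={m} out=∅

Interference:
  m: {n}
  n: {m,r,u,y}
  r: {n}
  u: {n}
  y: {n}

Chromatic number:
  {m,n} pairwise interfere (2-clique) ⇒ χ ≥ 2
  2-colouring: r0={n}  r1={m,r,u,y}
  χ = 2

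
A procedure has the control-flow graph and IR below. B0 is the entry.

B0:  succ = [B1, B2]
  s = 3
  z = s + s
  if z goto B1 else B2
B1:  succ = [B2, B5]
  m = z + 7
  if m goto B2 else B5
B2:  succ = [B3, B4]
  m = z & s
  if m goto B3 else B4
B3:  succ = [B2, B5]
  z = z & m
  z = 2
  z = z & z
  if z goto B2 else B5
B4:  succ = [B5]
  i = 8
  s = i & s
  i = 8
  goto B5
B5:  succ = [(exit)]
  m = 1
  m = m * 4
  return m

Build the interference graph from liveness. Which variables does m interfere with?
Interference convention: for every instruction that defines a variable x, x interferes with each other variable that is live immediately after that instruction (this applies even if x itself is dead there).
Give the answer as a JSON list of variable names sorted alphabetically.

Block summaries:
  B0: {s,z} / ∅
  B1: {m} / {z}
  B2: {m} / {s,z}
  B3: {z} / {m,z}
  B4: {i,s} / {s}
  B5: {m} / ∅

Backward fixpoint:
  B0 li=∅ lo={s,z}
  B1 li={s,z} lo={s,z}
  B2 li={s,z} lo={m,s,z}
  B3 li={m,s,z} lo={s,z}
  B4 li={s} lo=∅
  B5 li=∅ lo=∅

Conflict graph:
  i↔{s}
  m↔{s,z}
  s↔{i,m,z}
  z↔{m,s}

N(m) = ["s", "z"]

Answer: ["s", "z"]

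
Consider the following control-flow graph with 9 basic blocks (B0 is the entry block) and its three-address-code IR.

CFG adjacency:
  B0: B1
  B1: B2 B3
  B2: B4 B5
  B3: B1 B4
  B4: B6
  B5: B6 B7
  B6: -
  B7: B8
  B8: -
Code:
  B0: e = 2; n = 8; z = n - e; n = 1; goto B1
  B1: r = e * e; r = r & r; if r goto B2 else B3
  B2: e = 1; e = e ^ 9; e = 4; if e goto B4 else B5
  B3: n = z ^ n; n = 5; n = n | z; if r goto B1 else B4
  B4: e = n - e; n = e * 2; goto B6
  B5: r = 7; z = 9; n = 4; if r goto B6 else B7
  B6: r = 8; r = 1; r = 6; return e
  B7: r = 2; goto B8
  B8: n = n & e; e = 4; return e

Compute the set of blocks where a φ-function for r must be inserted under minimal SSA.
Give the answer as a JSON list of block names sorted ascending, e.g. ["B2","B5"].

Answer: ["B1", "B6"]

Working:
idom tree: B1←B0 B2←B1 B3←B1 B4←B1 B5←B2 B6←B1 B7←B5 B8←B7
Join-block Dom:
  B1: preds {B0,B3}: {B0} ∩ {B0,B1,B3} = {B0}; idom=B0
  B4: preds {B2,B3}: {B0,B1,B2} ∩ {B0,B1,B3} = {B0,B1}; idom=B1
  B6: preds {B4,B5}: {B0,B1,B4} ∩ {B0,B1,B2,B5} = {B0,B1}; idom=B1

DF derivation:
  B1←B0: walk · to B0
  B1←B3: walk B3→B1 to B0
  B4←B2: walk B2 to B1
  B4←B3: walk B3 to B1
  B6←B4: walk B4 to B1
  B6←B5: walk B5→B2 to B1
  B0: DF=∅
  B1: DF={B1}
  B2: DF={B4,B6}
  B3: DF={B1,B4}
  B4: DF={B6}
  B5: DF={B6}
  B6: DF=∅
  B7: DF=∅
  B8: DF=∅

φ for r: defs {B1,B5,B6,B7}
  DF⁺ = {B1,B6}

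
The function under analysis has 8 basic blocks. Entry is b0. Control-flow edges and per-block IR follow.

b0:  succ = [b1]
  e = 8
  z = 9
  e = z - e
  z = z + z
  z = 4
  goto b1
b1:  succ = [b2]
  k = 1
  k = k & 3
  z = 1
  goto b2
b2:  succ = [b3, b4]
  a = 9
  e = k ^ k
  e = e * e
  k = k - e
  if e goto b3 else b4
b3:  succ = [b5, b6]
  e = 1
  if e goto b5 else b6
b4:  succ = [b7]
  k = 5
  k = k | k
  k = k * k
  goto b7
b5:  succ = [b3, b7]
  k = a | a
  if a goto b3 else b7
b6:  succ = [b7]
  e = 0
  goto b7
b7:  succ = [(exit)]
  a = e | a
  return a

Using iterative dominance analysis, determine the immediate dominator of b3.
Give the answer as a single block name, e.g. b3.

idom tree: b1←b0 b2←b1 b3←b2 b4←b2 b5←b3 b6←b3 b7←b2
Join-block Dom:
  b3: preds {b2,b5}: {b0,b1,b2} ∩ {b0,b1,b2,b3,b5} = {b0,b1,b2}; idom=b2
  b7: preds {b4,b5,b6}: {b0,b1,b2,b4} ∩ {b0,b1,b2,b3,b5} ∩ {b0,b1,b2,b3,b6} = {b0,b1,b2}; idom=b2

idom(b3) = b2

Answer: b2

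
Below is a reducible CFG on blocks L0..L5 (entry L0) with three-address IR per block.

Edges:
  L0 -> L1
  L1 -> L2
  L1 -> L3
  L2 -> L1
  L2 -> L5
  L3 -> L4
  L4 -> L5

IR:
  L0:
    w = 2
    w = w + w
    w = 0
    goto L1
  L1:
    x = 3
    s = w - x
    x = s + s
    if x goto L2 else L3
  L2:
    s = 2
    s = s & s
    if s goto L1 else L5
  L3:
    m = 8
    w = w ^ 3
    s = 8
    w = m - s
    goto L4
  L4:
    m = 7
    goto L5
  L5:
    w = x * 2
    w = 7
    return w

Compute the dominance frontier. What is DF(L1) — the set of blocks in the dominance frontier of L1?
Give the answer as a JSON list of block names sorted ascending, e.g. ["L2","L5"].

Answer: ["L1"]

Analysis:
idom tree: L1←L0 L2←L1 L3←L1 L4←L3 L5←L1
Join-block Dom:
  L1: preds {L0,L2}: {L0} ∩ {L0,L1,L2} = {L0}; idom=L0
  L5: preds {L2,L4}: {L0,L1,L2} ∩ {L0,L1,L3,L4} = {L0,L1}; idom=L1

DF walk-up:
  L1←L0: walk · to L0
  L1←L2: walk L2→L1 to L0
  L5←L2: walk L2 to L1
  L5←L4: walk L4→L3 to L1
  L0 → ∅
  L1 → {L1}
  L2 → {L1,L5}
  L3 → {L5}
  L4 → {L5}
  L5 → ∅

DF(L1) = ["L1"]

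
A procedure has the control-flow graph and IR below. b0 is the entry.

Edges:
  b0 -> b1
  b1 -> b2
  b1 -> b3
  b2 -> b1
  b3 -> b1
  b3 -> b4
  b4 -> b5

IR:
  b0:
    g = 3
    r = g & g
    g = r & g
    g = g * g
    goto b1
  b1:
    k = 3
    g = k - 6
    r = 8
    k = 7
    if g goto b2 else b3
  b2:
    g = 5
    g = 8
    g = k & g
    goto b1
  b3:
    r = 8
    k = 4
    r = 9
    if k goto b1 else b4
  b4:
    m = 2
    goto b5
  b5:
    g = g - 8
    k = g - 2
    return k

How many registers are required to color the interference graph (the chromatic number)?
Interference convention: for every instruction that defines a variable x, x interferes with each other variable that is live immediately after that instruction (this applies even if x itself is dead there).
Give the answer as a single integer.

def/use:
  b0 def {g,r} use ∅
  b1 def {g,k,r} use ∅
  b2 def {g} use {k}
  b3 def {k,r} use ∅
  b4 def {m} use ∅
  b5 def {g,k} use {g}

Backward fixpoint:
  b0: in=∅ out=∅
  b1: in=∅ out={g,k}
  b2: in={k} out=∅
  b3: in={g} out={g}
  b4: in={g} out={g}
  b5: in={g} out=∅

Conflict graph:
  g: {k,m,r}
  k: {g,r}
  m: {g}
  r: {g,k}

Colouring:
  {g,k,r} pairwise interfere (3-clique) ⇒ χ ≥ 3
  assign g→r0 k→r1 m→r1 r→r2 — no edge inside a register ⇒ χ ≤ 3
  χ = 3

Answer: 3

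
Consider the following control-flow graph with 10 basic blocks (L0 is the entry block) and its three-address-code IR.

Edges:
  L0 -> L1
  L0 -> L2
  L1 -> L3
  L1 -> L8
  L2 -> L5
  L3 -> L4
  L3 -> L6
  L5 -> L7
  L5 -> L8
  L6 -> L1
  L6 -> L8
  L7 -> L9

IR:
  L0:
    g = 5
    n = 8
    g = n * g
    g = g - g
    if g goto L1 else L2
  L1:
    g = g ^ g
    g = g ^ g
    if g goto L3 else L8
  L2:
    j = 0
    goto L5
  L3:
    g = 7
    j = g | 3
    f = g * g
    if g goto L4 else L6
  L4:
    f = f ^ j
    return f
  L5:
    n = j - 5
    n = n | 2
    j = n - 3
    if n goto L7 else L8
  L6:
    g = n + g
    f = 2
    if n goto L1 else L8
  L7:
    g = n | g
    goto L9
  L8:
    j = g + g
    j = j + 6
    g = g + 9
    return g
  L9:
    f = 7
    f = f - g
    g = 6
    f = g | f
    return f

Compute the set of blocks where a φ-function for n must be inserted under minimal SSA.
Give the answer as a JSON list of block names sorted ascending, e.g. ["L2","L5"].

idom tree: L1←L0 L2←L0 L3←L1 L4←L3 L5←L2 L6←L3 L7←L5 L8←L0 L9←L7
Dom∩ at merges:
  L1: preds {L0,L6}: {L0} ∩ {L0,L1,L3,L6} = {L0}; idom=L0
  L8: preds {L1,L5,L6}: {L0,L1} ∩ {L0,L2,L5} ∩ {L0,L1,L3,L6} = {L0}; idom=L0

DF walk-up:
  join L1 pred L0: · stop@L0
  join L1 pred L6: L6→L3→L1 stop@L0
  join L8 pred L1: L1 stop@L0
  join L8 pred L5: L5→L2 stop@L0
  join L8 pred L6: L6→L3→L1 stop@L0
  L0 → ∅
  L1 → {L1,L8}
  L2 → {L8}
  L3 → {L1,L8}
  L4 → ∅
  L5 → {L8}
  L6 → {L1,L8}
  L7 → ∅
  L8 → ∅
  L9 → ∅

φ for n: defs {L0,L5}
  DF⁺ = {L8}

Answer: ["L8"]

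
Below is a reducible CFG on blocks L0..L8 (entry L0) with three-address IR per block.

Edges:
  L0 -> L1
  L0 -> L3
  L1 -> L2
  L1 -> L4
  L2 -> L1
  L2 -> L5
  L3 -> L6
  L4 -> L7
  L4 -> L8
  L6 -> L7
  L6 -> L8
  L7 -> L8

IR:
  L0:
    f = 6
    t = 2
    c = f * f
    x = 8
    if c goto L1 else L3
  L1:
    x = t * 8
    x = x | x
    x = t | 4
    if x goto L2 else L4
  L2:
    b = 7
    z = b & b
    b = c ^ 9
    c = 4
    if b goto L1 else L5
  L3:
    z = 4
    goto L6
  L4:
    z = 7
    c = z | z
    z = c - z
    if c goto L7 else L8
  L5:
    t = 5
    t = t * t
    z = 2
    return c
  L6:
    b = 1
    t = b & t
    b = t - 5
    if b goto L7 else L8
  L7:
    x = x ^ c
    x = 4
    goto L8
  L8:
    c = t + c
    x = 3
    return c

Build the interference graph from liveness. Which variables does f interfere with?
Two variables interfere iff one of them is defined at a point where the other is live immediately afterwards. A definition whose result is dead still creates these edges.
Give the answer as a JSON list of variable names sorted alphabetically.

Answer: ["t"]

Working:
def/use:
  L0 def {c,f,t,x} use ∅
  L1 def {x} use {t}
  L2 def {b,c,z} use {c}
  L3 def {z} use ∅
  L4 def {c,z} use ∅
  L5 def {t,z} use {c}
  L6 def {b,t} use {t}
  L7 def {x} use {c,x}
  L8 def {c,x} use {c,t}

Liveness:
  live L0: ∅→{c,t,x}
  live L1: {c,t}→{c,t,x}
  live L2: {c,t}→{c,t}
  live L3: {c,t,x}→{c,t,x}
  live L4: {t,x}→{c,t,x}
  live L5: {c}→∅
  live L6: {c,t,x}→{c,t,x}
  live L7: {c,t,x}→{c,t}
  live L8: {c,t}→∅

Interference:
  b↔{c,t,x}
  c↔{b,t,x,z}
  f↔{t}
  t↔{b,c,f,x,z}
  x↔{b,c,t,z}
  z↔{c,t,x}

N(f) = ["t"]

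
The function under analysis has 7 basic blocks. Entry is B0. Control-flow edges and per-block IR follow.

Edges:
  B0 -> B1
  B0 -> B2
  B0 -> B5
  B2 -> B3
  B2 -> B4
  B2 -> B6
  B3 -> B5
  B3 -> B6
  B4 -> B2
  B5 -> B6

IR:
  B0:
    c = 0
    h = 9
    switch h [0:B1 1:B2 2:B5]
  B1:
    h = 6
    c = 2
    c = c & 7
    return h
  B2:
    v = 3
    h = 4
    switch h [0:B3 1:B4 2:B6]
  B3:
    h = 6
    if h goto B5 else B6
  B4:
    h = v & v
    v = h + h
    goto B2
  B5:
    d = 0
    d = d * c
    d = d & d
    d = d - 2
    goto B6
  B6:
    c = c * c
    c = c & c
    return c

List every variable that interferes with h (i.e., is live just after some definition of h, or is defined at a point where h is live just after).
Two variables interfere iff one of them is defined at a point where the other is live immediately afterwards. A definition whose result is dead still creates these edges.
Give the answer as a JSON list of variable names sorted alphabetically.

Block summaries:
  B0: {c,h} / ∅
  B1: {c,h} / ∅
  B2: {h,v} / ∅
  B3: {h} / ∅
  B4: {h,v} / {v}
  B5: {d} / {c}
  B6: {c} / {c}

Liveness:
  live B0: ∅→{c}
  live B1: ∅→∅
  live B2: {c}→{c,v}
  live B3: {c}→{c}
  live B4: {c,v}→{c}
  live B5: {c}→{c}
  live B6: {c}→∅

Interference:
  c↔{d,h,v}
  d↔{c}
  h↔{c,v}
  v↔{c,h}

N(h) = ["c", "v"]

Answer: ["c", "v"]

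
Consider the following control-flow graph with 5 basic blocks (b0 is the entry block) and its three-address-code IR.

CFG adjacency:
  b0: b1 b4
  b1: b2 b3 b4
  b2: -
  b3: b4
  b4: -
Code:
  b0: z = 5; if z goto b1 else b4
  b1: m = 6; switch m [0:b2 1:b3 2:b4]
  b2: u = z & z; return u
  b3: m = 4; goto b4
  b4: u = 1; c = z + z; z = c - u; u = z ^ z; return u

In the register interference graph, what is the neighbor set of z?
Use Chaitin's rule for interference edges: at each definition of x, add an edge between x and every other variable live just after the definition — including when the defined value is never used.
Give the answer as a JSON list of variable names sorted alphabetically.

Answer: ["m", "u"]

Working:
def/use:
  b0: def={z} ue=∅
  b1: def={m} ue=∅
  b2: def={u} ue={z}
  b3: def={m} ue=∅
  b4: def={c,u,z} ue={z}

Liveness:
  b0 li=∅ lo={z}
  b1 li={z} lo={z}
  b2 li={z} lo=∅
  b3 li={z} lo={z}
  b4 li={z} lo=∅

Interfere edges:
  c: {u}
  m: {z}
  u: {c,z}
  z: {m,u}

N(z) = ["m", "u"]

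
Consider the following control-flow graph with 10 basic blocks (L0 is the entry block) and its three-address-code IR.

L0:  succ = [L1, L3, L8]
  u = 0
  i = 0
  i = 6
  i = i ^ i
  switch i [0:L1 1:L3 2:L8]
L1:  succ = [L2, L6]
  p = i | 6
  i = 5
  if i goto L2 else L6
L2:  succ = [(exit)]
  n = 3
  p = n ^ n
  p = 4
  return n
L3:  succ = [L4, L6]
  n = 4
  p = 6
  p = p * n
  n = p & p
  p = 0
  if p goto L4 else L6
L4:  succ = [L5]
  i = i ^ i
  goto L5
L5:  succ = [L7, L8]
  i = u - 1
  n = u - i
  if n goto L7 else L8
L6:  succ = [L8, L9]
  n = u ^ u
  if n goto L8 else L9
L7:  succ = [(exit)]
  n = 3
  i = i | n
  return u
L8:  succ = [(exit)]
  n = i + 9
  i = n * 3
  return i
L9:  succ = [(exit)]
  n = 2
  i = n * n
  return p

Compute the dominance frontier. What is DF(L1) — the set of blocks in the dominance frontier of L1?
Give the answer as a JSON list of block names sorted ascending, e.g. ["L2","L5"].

Answer: ["L6"]

Analysis:
idom tree: L1←L0 L2←L1 L3←L0 L4←L3 L5←L4 L6←L0 L7←L5 L8←L0 L9←L6
Dom∩ at merges:
  L6: preds {L1,L3}: {L0,L1} ∩ {L0,L3} = {L0}; idom=L0
  L8: preds {L0,L5,L6}: {L0} ∩ {L0,L3,L4,L5} ∩ {L0,L6} = {L0}; idom=L0

Frontier:
  join L6 pred L1: L1 stop@L0
  join L6 pred L3: L3 stop@L0
  join L8 pred L0: · stop@L0
  join L8 pred L5: L5→L4→L3 stop@L0
  join L8 pred L6: L6 stop@L0
  L0: DF=∅
  L1: DF={L6}
  L2: DF=∅
  L3: DF={L6,L8}
  L4: DF={L8}
  L5: DF={L8}
  L6: DF={L8}
  L7: DF=∅
  L8: DF=∅
  L9: DF=∅

DF(L1) = ["L6"]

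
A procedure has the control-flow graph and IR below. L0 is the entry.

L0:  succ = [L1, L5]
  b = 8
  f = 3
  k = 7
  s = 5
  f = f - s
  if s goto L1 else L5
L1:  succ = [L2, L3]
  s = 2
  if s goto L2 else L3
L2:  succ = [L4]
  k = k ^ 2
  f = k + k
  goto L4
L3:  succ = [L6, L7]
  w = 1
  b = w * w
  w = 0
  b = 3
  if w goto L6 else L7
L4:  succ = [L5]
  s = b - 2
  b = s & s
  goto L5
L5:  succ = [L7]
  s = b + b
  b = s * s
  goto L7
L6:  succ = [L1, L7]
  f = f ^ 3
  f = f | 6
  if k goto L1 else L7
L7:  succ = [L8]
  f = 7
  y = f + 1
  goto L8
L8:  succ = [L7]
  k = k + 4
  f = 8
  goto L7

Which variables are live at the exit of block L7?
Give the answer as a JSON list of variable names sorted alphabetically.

def/use:
  L0: {b,f,k,s} / ∅
  L1: {s} / ∅
  L2: {f,k} / {k}
  L3: {b,w} / ∅
  L4: {b,s} / {b}
  L5: {b,s} / {b}
  L6: {f} / {f,k}
  L7: {f,y} / ∅
  L8: {f,k} / {k}

Liveness:
  L0 li=∅ lo={b,f,k}
  L1 li={b,f,k} lo={b,f,k}
  L2 li={b,k} lo={b,k}
  L3 li={f,k} lo={b,f,k}
  L4 li={b,k} lo={b,k}
  L5 li={b,k} lo={k}
  L6 li={b,f,k} lo={b,f,k}
  L7 li={k} lo={k}
  L8 li={k} lo={k}

live-out(L7) = ["k"]

Answer: ["k"]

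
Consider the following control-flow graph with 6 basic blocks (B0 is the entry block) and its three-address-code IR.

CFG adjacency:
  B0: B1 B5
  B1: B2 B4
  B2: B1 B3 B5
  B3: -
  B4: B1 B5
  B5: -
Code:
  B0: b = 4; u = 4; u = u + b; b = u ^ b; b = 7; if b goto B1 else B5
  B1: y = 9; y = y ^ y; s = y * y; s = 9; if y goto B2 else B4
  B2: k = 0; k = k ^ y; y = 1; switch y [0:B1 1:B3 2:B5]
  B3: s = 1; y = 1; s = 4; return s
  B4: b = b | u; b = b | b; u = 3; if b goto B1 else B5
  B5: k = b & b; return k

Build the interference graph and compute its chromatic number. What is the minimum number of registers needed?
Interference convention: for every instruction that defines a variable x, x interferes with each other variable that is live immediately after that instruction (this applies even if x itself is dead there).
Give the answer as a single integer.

Per-block:
  B0 def {b,u} use ∅
  B1 def {s,y} use ∅
  B2 def {k,y} use {y}
  B3 def {s,y} use ∅
  B4 def {b,u} use {b,u}
  B5 def {k} use {b}

Live sets:
  B0 li=∅ lo={b,u}
  B1 li={b,u} lo={b,u,y}
  B2 li={b,u,y} lo={b,u}
  B3 li=∅ lo=∅
  B4 li={b,u} lo={b,u}
  B5 li={b} lo=∅

Interfere edges:
  b↔{k,s,u,y}
  k↔{b,u,y}
  s↔{b,u,y}
  u↔{b,k,s,y}
  y↔{b,k,s,u}

Registers:
  lower bound: {b,k,u,y} mutually conflict ⇒ χ ≥ 4
  assign b→R0 k→R3 s→R3 u→R1 y→R2 — no edge inside a register ⇒ χ ≤ 4
  χ = 4

Answer: 4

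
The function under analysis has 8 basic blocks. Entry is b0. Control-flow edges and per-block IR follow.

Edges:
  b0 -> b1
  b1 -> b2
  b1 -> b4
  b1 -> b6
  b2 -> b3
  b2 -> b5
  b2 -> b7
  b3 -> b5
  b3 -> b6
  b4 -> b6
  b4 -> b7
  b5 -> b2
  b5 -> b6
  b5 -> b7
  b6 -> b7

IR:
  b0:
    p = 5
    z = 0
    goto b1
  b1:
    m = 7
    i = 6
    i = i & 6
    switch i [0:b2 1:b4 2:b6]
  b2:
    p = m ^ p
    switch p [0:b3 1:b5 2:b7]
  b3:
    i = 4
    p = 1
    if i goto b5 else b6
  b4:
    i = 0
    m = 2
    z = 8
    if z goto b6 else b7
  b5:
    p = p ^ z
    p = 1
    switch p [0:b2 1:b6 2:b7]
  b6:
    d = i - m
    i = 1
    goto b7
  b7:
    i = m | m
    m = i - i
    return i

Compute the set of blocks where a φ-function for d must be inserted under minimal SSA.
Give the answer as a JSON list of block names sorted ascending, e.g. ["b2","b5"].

Answer: ["b7"]

Derivation:
idom tree: b1←b0 b2←b1 b3←b2 b4←b1 b5←b2 b6←b1 b7←b1
Dom∩ at merges:
  b2: preds {b1,b5}: {b0,b1} ∩ {b0,b1,b2,b5} = {b0,b1}; idom=b1
  b5: preds {b2,b3}: {b0,b1,b2} ∩ {b0,b1,b2,b3} = {b0,b1,b2}; idom=b2
  b6: preds {b1,b3,b4,b5}: {b0,b1} ∩ {b0,b1,b2,b3} ∩ {b0,b1,b4} ∩ {b0,b1,b2,b5} = {b0,b1}; idom=b1
  b7: preds {b2,b4,b5,b6}: {b0,b1,b2} ∩ {b0,b1,b4} ∩ {b0,b1,b2,b5} ∩ {b0,b1,b6} = {b0,b1}; idom=b1

DF derivation:
  b2←b1: walk · to b1
  b2←b5: walk b5→b2 to b1
  b5←b2: walk · to b2
  b5←b3: walk b3 to b2
  b6←b1: walk · to b1
  b6←b3: walk b3→b2 to b1
  b6←b4: walk b4 to b1
  b6←b5: walk b5→b2 to b1
  b7←b2: walk b2 to b1
  b7←b4: walk b4 to b1
  b7←b5: walk b5→b2 to b1
  b7←b6: walk b6 to b1
  b0: DF=∅
  b1: DF=∅
  b2: DF={b2,b6,b7}
  b3: DF={b5,b6}
  b4: DF={b6,b7}
  b5: DF={b2,b6,b7}
  b6: DF={b7}
  b7: DF=∅

φ for d: defs {b6}
  DF⁺ = {b7}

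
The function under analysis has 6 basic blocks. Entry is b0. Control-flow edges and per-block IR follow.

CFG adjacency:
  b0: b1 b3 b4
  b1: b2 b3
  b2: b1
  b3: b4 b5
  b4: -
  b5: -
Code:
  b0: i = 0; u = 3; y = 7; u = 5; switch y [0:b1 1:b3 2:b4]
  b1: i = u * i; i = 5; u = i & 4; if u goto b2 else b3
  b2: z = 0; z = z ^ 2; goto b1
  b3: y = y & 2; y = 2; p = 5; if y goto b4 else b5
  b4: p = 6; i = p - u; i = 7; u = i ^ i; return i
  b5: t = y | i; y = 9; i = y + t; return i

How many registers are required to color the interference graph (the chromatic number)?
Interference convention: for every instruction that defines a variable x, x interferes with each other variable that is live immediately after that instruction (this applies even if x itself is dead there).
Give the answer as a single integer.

Answer: 4

Working:
Per-block:
  b0: def={i,u,y} ue=∅
  b1: def={i,u} ue={i,u}
  b2: def={z} ue=∅
  b3: def={p,y} ue={y}
  b4: def={i,p,u} ue={u}
  b5: def={i,t,y} ue={i,y}

Backward fixpoint:
  b0 li=∅ lo={i,u,y}
  b1 li={i,u,y} lo={i,u,y}
  b2 li={i,u,y} lo={i,u,y}
  b3 li={i,u,y} lo={i,u,y}
  b4 li={u} lo=∅
  b5 li={i,y} lo=∅

Conflict graph:
  i↔{p,u,y,z}
  p↔{i,u,y}
  t↔{y}
  u↔{i,p,y,z}
  y↔{i,p,t,u,z}
  z↔{i,u,y}

Colouring:
  {i,p,u,y} pairwise interfere (4-clique) ⇒ χ ≥ 4
  assign i→r1 p→r3 t→r1 u→r2 y→r0 z→r3 — no edge inside a register ⇒ χ ≤ 4
  χ = 4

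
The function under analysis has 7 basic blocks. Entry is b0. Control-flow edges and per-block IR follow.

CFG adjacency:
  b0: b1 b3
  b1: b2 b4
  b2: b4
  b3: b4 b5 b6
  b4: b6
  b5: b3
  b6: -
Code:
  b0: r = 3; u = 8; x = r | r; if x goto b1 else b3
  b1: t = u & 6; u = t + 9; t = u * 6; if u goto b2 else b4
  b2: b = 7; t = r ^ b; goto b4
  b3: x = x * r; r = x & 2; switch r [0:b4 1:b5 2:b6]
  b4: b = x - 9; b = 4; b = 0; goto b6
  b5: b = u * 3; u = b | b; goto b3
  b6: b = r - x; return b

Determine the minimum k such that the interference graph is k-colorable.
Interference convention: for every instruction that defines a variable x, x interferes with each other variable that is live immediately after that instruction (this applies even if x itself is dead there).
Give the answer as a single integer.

def/use:
  b0: def={r,u,x} ue=∅
  b1: def={t,u} ue={u}
  b2: def={b,t} ue={r}
  b3: def={r,x} ue={r,x}
  b4: def={b} ue={x}
  b5: def={b,u} ue={u}
  b6: def={b} ue={r,x}

Live sets:
  b0: in=∅ out={r,u,x}
  b1: in={r,u,x} out={r,x}
  b2: in={r,x} out={r,x}
  b3: in={r,u,x} out={r,u,x}
  b4: in={r,x} out={r,x}
  b5: in={r,u,x} out={r,u,x}
  b6: in={r,x} out=∅

Interference:
  b↔{r,x}
  r↔{b,t,u,x}
  t↔{r,u,x}
  u↔{r,t,x}
  x↔{b,r,t,u}

Registers:
  clique {r,t,u,x} ⇒ need ≥ 4
  4-colouring: R0={r}  R1={x}  R2={b,t}  R3={u}
  χ = 4

Answer: 4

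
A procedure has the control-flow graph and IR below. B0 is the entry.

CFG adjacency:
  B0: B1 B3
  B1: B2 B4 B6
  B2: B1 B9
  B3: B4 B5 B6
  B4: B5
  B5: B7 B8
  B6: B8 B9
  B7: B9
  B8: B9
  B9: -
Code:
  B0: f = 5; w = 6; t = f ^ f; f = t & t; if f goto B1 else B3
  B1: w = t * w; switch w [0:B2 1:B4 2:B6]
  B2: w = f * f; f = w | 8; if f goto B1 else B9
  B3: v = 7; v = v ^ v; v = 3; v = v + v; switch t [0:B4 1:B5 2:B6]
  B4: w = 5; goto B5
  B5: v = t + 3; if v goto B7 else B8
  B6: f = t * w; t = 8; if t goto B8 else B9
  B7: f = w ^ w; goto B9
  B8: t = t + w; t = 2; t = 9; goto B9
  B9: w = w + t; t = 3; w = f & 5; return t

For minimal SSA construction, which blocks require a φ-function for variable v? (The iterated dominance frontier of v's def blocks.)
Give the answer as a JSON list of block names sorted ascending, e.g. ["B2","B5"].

Answer: ["B4", "B5", "B6", "B8", "B9"]

Working:
idom tree: B1←B0 B2←B1 B3←B0 B4←B0 B5←B0 B6←B0 B7←B5 B8←B0 B9←B0
Dom at joins:
  B1: preds {B0,B2}: {B0} ∩ {B0,B1,B2} = {B0}; idom=B0
  B4: preds {B1,B3}: {B0,B1} ∩ {B0,B3} = {B0}; idom=B0
  B5: preds {B3,B4}: {B0,B3} ∩ {B0,B4} = {B0}; idom=B0
  B6: preds {B1,B3}: {B0,B1} ∩ {B0,B3} = {B0}; idom=B0
  B8: preds {B5,B6}: {B0,B5} ∩ {B0,B6} = {B0}; idom=B0
  B9: preds {B2,B6,B7,B8}: {B0,B1,B2} ∩ {B0,B6} ∩ {B0,B5,B7} ∩ {B0,B8} = {B0}; idom=B0

DF derivation:
  join B1 pred B0: · stop@B0
  join B1 pred B2: B2→B1 stop@B0
  join B4 pred B1: B1 stop@B0
  join B4 pred B3: B3 stop@B0
  join B5 pred B3: B3 stop@B0
  join B5 pred B4: B4 stop@B0
  join B6 pred B1: B1 stop@B0
  join B6 pred B3: B3 stop@B0
  join B8 pred B5: B5 stop@B0
  join B8 pred B6: B6 stop@B0
  join B9 pred B2: B2→B1 stop@B0
  join B9 pred B6: B6 stop@B0
  join B9 pred B7: B7→B5 stop@B0
  join B9 pred B8: B8 stop@B0
  DF(B0)=∅
  DF(B1)={B1,B4,B6,B9}
  DF(B2)={B1,B9}
  DF(B3)={B4,B5,B6}
  DF(B4)={B5}
  DF(B5)={B8,B9}
  DF(B6)={B8,B9}
  DF(B7)={B9}
  DF(B8)={B9}
  DF(B9)=∅

φ for v: defs {B3,B5}
  DF⁺ = {B4,B5,B6,B8,B9}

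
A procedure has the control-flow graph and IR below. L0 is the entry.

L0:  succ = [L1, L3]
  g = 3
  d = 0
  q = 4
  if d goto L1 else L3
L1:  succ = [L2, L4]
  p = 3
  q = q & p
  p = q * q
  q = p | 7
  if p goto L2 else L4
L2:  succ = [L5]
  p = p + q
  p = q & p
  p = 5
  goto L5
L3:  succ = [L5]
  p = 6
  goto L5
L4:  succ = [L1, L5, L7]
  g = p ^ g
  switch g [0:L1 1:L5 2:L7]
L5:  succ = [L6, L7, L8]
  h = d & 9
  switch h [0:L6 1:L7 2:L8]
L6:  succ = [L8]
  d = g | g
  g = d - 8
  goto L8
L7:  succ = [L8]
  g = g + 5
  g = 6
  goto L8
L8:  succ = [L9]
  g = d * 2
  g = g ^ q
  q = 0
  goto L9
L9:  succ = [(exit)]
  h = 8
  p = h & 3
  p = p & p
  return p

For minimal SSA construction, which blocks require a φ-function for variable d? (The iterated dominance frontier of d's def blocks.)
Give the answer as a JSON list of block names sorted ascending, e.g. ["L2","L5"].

idom tree: L1←L0 L2←L1 L3←L0 L4←L1 L5←L0 L6←L5 L7←L0 L8←L0 L9←L8
Join-block Dom:
  L1: preds {L0,L4}: {L0} ∩ {L0,L1,L4} = {L0}; idom=L0
  L5: preds {L2,L3,L4}: {L0,L1,L2} ∩ {L0,L3} ∩ {L0,L1,L4} = {L0}; idom=L0
  L7: preds {L4,L5}: {L0,L1,L4} ∩ {L0,L5} = {L0}; idom=L0
  L8: preds {L5,L6,L7}: {L0,L5} ∩ {L0,L5,L6} ∩ {L0,L7} = {L0}; idom=L0

DF walk-up:
  join L1 pred L0: · stop@L0
  join L1 pred L4: L4→L1 stop@L0
  join L5 pred L2: L2→L1 stop@L0
  join L5 pred L3: L3 stop@L0
  join L5 pred L4: L4→L1 stop@L0
  join L7 pred L4: L4→L1 stop@L0
  join L7 pred L5: L5 stop@L0
  join L8 pred L5: L5 stop@L0
  join L8 pred L6: L6→L5 stop@L0
  join L8 pred L7: L7 stop@L0
  L0 → ∅
  L1 → {L1,L5,L7}
  L2 → {L5}
  L3 → {L5}
  L4 → {L1,L5,L7}
  L5 → {L7,L8}
  L6 → {L8}
  L7 → {L8}
  L8 → ∅
  L9 → ∅

φ for d: defs {L0,L6}
  DF⁺ = {L8}

Answer: ["L8"]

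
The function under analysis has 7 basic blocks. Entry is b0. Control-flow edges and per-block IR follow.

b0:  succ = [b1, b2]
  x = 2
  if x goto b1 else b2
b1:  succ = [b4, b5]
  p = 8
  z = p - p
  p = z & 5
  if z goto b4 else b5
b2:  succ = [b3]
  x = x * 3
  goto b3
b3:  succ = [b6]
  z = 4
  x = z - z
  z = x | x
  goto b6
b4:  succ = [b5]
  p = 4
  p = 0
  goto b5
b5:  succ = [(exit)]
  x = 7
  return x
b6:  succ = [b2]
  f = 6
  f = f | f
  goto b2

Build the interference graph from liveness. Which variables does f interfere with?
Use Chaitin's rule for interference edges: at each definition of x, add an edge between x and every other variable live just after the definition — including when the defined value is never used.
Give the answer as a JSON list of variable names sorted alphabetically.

Per-block:
  b0: {x} / ∅
  b1: {p,z} / ∅
  b2: {x} / {x}
  b3: {x,z} / ∅
  b4: {p} / ∅
  b5: {x} / ∅
  b6: {f} / ∅

Live sets:
  live b0: ∅→{x}
  live b1: ∅→∅
  live b2: {x}→∅
  live b3: ∅→{x}
  live b4: ∅→∅
  live b5: ∅→∅
  live b6: {x}→{x}

Conflict graph:
  f↔{x}
  p↔{z}
  x↔{f,z}
  z↔{p,x}

N(f) = ["x"]

Answer: ["x"]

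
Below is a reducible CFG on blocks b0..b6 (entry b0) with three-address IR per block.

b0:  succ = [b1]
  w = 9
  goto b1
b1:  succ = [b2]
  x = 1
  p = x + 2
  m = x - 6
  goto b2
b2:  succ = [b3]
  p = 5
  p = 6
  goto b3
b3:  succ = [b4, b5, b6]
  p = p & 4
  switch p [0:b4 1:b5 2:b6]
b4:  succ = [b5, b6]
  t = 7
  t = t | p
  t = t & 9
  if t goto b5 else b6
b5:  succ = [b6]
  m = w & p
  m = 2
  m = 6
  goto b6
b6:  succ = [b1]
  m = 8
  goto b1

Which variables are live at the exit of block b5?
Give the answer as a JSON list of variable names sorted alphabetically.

Per-block:
  b0: {w} / ∅
  b1: {m,p,x} / ∅
  b2: {p} / ∅
  b3: {p} / {p}
  b4: {t} / {p}
  b5: {m} / {p,w}
  b6: {m} / ∅

Liveness:
  b0 li=∅ lo={w}
  b1 li={w} lo={w}
  b2 li={w} lo={p,w}
  b3 li={p,w} lo={p,w}
  b4 li={p,w} lo={p,w}
  b5 li={p,w} lo={w}
  b6 li={w} lo={w}

live-out(b5) = ["w"]

Answer: ["w"]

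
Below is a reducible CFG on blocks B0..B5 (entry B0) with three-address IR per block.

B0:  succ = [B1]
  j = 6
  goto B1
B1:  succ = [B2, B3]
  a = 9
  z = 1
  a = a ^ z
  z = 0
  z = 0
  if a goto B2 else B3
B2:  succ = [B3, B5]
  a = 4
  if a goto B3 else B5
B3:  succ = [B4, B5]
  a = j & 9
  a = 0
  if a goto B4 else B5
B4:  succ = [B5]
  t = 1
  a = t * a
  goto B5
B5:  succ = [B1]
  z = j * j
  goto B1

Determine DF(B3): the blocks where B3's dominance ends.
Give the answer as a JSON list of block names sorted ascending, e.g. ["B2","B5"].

Answer: ["B5"]

Derivation:
idom tree: B1←B0 B2←B1 B3←B1 B4←B3 B5←B1
Dom at joins:
  B1: preds {B0,B5}: {B0} ∩ {B0,B1,B5} = {B0}; idom=B0
  B3: preds {B1,B2}: {B0,B1} ∩ {B0,B1,B2} = {B0,B1}; idom=B1
  B5: preds {B2,B3,B4}: {B0,B1,B2} ∩ {B0,B1,B3} ∩ {B0,B1,B3,B4} = {B0,B1}; idom=B1

DF walk-up:
  join B1 pred B0: · stop@B0
  join B1 pred B5: B5→B1 stop@B0
  join B3 pred B1: · stop@B1
  join B3 pred B2: B2 stop@B1
  join B5 pred B2: B2 stop@B1
  join B5 pred B3: B3 stop@B1
  join B5 pred B4: B4→B3 stop@B1
  DF(B0)=∅
  DF(B1)={B1}
  DF(B2)={B3,B5}
  DF(B3)={B5}
  DF(B4)={B5}
  DF(B5)={B1}

DF(B3) = ["B5"]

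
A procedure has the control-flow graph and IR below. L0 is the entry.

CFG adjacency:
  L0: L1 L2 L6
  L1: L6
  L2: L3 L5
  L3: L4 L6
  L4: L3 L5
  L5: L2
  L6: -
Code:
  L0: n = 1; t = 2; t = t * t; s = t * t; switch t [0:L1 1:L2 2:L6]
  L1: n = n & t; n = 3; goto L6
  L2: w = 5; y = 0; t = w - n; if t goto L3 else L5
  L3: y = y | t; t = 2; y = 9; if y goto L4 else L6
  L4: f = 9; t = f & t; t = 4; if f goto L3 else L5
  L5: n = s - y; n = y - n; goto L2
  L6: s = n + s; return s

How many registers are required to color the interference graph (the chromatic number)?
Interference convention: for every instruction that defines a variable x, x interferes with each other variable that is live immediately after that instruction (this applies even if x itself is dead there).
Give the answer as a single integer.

Answer: 5

Analysis:
def/use:
  L0 def {n,s,t} use ∅
  L1 def {n} use {n,t}
  L2 def {t,w,y} use {n}
  L3 def {t,y} use {t,y}
  L4 def {f,t} use {t}
  L5 def {n} use {s,y}
  L6 def {s} use {n,s}

Live sets:
  live L0: ∅→{n,s,t}
  live L1: {n,s,t}→{n,s}
  live L2: {n,s}→{n,s,t,y}
  live L3: {n,s,t,y}→{n,s,t,y}
  live L4: {n,s,t,y}→{n,s,t,y}
  live L5: {s,y}→{n,s}
  live L6: {n,s}→∅

Interfere edges:
  f: {n,s,t,y}
  n: {f,s,t,w,y}
  s: {f,n,t,w,y}
  t: {f,n,s,y}
  w: {n,s,y}
  y: {f,n,s,t,w}

Chromatic number:
  lower bound: {f,n,s,t,y} mutually conflict ⇒ χ ≥ 5
  assign f→R3 n→R0 s→R1 t→R4 w→R3 y→R2 — no edge inside a register ⇒ χ ≤ 5
  χ = 5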